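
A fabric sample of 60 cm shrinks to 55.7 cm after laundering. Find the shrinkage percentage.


Formula: Shrinkage% = ((L_before - L_after) / L_before) * 100
Step 1: Shrinkage = 60 - 55.7 = 4.3 cm
Step 2: Shrinkage% = (4.3 / 60) * 100
Step 3: Shrinkage% = 0.071667 * 100 = 7.1667% ≈ 7.2%

7.2%


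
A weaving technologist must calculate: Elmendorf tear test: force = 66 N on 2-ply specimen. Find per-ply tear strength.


Formula: Per-ply strength = Total force / Number of plies
Per-ply = 66 N / 2
Per-ply = 33 N

33 N


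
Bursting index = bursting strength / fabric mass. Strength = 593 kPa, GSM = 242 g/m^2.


Formula: Bursting Index = Bursting Strength / Fabric GSM
BI = 593 kPa / 242 g/m^2
BI = 2.450 kPa/(g/m^2)

2.450 kPa/(g/m^2)


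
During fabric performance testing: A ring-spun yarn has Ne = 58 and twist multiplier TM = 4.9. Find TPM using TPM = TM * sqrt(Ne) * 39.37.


Formula: TPM = TM * sqrt(Ne) * 39.37
Step 1: sqrt(Ne) = sqrt(58) = 7.6158
Step 2: TM * sqrt(Ne) = 4.9 * 7.6158 = 37.3174
Step 3: TPM = 37.3174 * 39.37 = 1469 twists/m

1469 twists/m


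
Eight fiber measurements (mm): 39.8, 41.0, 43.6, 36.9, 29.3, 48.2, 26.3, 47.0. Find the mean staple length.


Formula: Mean = sum of lengths / count
Sum = 39.8 + 41.0 + 43.6 + 36.9 + 29.3 + 48.2 + 26.3 + 47.0
Sum = 312.1 mm
Mean = 312.1 / 8 = 39.01 mm

39.01 mm


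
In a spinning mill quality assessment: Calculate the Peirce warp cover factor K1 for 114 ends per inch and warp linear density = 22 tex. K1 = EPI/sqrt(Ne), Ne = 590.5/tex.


Formula: K1 = EPI / sqrt(Ne), with Ne = 590.5 / tex_warp
Step 1: Ne = 590.5 / 22 = 26.841
Step 2: sqrt(Ne) = sqrt(26.841) = 5.1808
Step 3: K1 = 114 / 5.1808 = 22.0

22.0


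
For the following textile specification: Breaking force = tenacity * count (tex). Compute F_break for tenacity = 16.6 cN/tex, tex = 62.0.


Formula: Breaking force = Tenacity * Linear density
F = 16.6 cN/tex * 62.0 tex
F = 1029.20 cN

1029.20 cN


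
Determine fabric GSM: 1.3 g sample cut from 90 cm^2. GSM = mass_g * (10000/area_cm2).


Formula: GSM = mass_g / area_m2
Step 1: Convert area: 90 cm^2 = 90 / 10000 = 0.009 m^2
Step 2: GSM = 1.3 g / 0.009 m^2 = 144.4 g/m^2

144.4 g/m^2


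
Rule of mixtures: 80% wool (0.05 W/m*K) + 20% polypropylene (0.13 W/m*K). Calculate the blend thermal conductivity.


Formula: Blend property = (fraction_A * property_A) + (fraction_B * property_B)
Step 1: Contribution A = 80/100 * 0.05 W/m*K = 0.04 W/m*K
Step 2: Contribution B = 20/100 * 0.13 W/m*K = 0.026 W/m*K
Step 3: Blend thermal conductivity = 0.04 + 0.026 = 0.066 W/m*K

0.066 W/m*K


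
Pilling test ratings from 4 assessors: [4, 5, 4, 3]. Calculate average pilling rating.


Formula: Mean = sum / count
Sum = 4 + 5 + 4 + 3 = 16
Mean = 16 / 4 = 4.0

4.0


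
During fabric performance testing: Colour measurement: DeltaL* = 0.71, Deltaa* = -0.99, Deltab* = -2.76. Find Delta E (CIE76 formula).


Formula: Delta E = sqrt(dL*^2 + da*^2 + db*^2)
Step 1: dL*^2 = 0.71^2 = 0.5041
Step 2: da*^2 = (-0.99)^2 = 0.9801
Step 3: db*^2 = (-2.76)^2 = 7.6176
Step 4: Sum = 0.5041 + 0.9801 + 7.6176 = 9.1018
Step 5: Delta E = sqrt(9.1018) = 3.02

3.02 Delta E


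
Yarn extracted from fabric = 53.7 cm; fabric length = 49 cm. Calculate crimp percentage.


Formula: Crimp% = ((L_yarn - L_fabric) / L_fabric) * 100
Step 1: Extension = 53.7 - 49 = 4.7 cm
Step 2: Crimp% = (4.7 / 49) * 100
Step 3: Crimp% = 0.095918 * 100 = 9.5918% ≈ 9.6%

9.6%


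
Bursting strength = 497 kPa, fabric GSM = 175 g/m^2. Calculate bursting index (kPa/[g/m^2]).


Formula: Bursting Index = Bursting Strength / Fabric GSM
BI = 497 kPa / 175 g/m^2
BI = 2.840 kPa/(g/m^2)

2.840 kPa/(g/m^2)


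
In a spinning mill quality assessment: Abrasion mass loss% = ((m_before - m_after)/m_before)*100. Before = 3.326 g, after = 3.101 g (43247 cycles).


Formula: Mass loss% = ((m_before - m_after) / m_before) * 100
Step 1: Mass loss = 3.326 - 3.101 = 0.225 g
Step 2: Ratio = 0.225 / 3.326 = 0.0676488
Step 3: Mass loss% = 0.0676488 * 100 = 6.76488% ≈ 6.76%

6.76%


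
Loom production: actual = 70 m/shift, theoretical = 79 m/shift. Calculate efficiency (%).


Formula: Efficiency% = (Actual output / Theoretical output) * 100
Efficiency% = (70 / 79) * 100
Efficiency% = 0.886076 * 100 = 88.6076% ≈ 88.6%

88.6%


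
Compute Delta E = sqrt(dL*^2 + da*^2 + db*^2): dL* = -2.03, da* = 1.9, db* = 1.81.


Formula: Delta E = sqrt(dL*^2 + da*^2 + db*^2)
Step 1: dL*^2 = (-2.03)^2 = 4.1209
Step 2: da*^2 = 1.9^2 = 3.61
Step 3: db*^2 = 1.81^2 = 3.2761
Step 4: Sum = 4.1209 + 3.61 + 3.2761 = 11.007
Step 5: Delta E = sqrt(11.007) = 3.32

3.32 Delta E


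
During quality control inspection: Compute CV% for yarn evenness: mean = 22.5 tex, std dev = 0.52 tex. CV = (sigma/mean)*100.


Formula: CV% = (standard deviation / mean) * 100
Step 1: Ratio = 0.52 / 22.5 = 0.023111
Step 2: CV% = 0.023111 * 100 = 2.3111% ≈ 2.3%

2.3%


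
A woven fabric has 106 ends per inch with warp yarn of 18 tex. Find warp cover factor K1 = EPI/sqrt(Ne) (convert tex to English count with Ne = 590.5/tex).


Formula: K1 = EPI / sqrt(Ne), with Ne = 590.5 / tex_warp
Step 1: Ne = 590.5 / 18 = 32.806
Step 2: sqrt(Ne) = sqrt(32.806) = 5.7277
Step 3: K1 = 106 / 5.7277 = 18.5

18.5


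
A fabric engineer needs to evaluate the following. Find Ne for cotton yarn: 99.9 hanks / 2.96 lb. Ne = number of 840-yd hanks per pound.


Formula: Ne = hanks / mass_lb
Substituting: Ne = 99.9 / 2.96
Ne = 33.8

33.8 Ne


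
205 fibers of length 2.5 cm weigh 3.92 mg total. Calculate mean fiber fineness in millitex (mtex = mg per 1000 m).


Formula: fineness (mtex) = mass (mg) / total length (km) = (mass_mg / total_length_m) * 1000
Step 1: Convert fiber length: 2.5 cm = 0.025 m
Step 2: Total fiber length = 205 * 0.025 = 5.125 m
Step 3: Linear density = 3.92 mg / 5.125 m = 0.7649 mg/m
Step 4: fineness = 0.7649 * 1000 = 764.9 mtex

764.9 mtex


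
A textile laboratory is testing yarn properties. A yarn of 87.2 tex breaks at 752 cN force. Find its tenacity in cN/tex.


Formula: Tenacity = Breaking force / Linear density
Tenacity = 752 cN / 87.2 tex
Tenacity = 8.62 cN/tex

8.62 cN/tex


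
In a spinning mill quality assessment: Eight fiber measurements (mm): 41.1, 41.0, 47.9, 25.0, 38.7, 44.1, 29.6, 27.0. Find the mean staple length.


Formula: Mean = sum of lengths / count
Sum = 41.1 + 41.0 + 47.9 + 25.0 + 38.7 + 44.1 + 29.6 + 27.0
Sum = 294.4 mm
Mean = 294.4 / 8 = 36.80 mm

36.80 mm


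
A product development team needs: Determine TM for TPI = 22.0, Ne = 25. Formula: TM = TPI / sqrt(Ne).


Formula: TM = TPI / sqrt(Ne)
Step 1: sqrt(Ne) = sqrt(25) = 5
Step 2: TM = 22.0 / 5 = 4.40

4.40 TM


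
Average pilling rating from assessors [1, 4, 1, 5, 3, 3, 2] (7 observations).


Formula: Mean = sum / count
Sum = 1 + 4 + 1 + 5 + 3 + 3 + 2 = 19
Mean = 19 / 7 = 2.7

2.7


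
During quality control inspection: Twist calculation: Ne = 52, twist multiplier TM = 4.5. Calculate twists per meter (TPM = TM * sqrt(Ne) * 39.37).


Formula: TPM = TM * sqrt(Ne) * 39.37
Step 1: sqrt(Ne) = sqrt(52) = 7.2111
Step 2: TM * sqrt(Ne) = 4.5 * 7.2111 = 32.45
Step 3: TPM = 32.45 * 39.37 = 1278 twists/m

1278 twists/m


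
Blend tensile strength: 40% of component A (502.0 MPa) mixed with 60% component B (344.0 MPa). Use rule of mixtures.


Formula: Blend property = (fraction_A * property_A) + (fraction_B * property_B)
Step 1: Contribution A = 40/100 * 502.0 MPa = 200.8 MPa
Step 2: Contribution B = 60/100 * 344.0 MPa = 206.4 MPa
Step 3: Blend tensile strength = 200.8 + 206.4 = 407.2 MPa

407.2 MPa


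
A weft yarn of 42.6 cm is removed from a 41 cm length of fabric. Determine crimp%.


Formula: Crimp% = ((L_yarn - L_fabric) / L_fabric) * 100
Step 1: Extension = 42.6 - 41 = 1.6 cm
Step 2: Crimp% = (1.6 / 41) * 100
Step 3: Crimp% = 0.039024 * 100 = 3.9024% ≈ 3.9%

3.9%


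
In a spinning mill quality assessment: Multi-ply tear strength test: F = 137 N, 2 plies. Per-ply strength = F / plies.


Formula: Per-ply strength = Total force / Number of plies
Per-ply = 137 N / 2
Per-ply = 68.5 N

68.5 N


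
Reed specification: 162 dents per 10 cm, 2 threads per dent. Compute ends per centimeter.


Formula: EPC = (dents per 10 cm * ends per dent) / 10
Step 1: Total ends per 10 cm = 162 * 2 = 324
Step 2: EPC = 324 / 10 = 32.4 ends/cm

32.4 ends/cm


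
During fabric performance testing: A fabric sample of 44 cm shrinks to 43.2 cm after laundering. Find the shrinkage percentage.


Formula: Shrinkage% = ((L_before - L_after) / L_before) * 100
Step 1: Shrinkage = 44 - 43.2 = 0.8 cm
Step 2: Shrinkage% = (0.8 / 44) * 100
Step 3: Shrinkage% = 0.018182 * 100 = 1.8182% ≈ 1.8%

1.8%


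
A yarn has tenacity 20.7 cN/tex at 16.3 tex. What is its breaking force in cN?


Formula: Breaking force = Tenacity * Linear density
F = 20.7 cN/tex * 16.3 tex
F = 337.41 cN

337.41 cN


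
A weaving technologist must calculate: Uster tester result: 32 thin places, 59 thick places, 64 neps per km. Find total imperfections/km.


Formula: Total = thin places + thick places + neps
Total = 32 + 59 + 64
Total = 155 imperfections/km

155 imperfections/km


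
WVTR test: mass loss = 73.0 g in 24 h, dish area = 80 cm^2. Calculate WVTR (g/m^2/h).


Formula: WVTR = mass_loss / (area * time)
Step 1: Convert area: 80 cm^2 = 0.008 m^2
Step 2: WVTR = 73.0 g / (0.008 m^2 * 24 h)
Step 3: WVTR = 73.0 / 0.192 = 380.2 g/m^2/h

380.2 g/m^2/h


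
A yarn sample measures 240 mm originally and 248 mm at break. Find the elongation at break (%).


Formula: Elongation (%) = ((L_break - L0) / L0) * 100
Step 1: Extension = 248 - 240 = 8 mm
Step 2: Elongation = (8 / 240) * 100
Step 3: Elongation = 0.033333 * 100 = 3.3333% ≈ 3.3%

3.3%


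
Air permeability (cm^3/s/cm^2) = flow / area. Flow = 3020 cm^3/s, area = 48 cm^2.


Formula: Air Permeability = Airflow / Test Area
AP = 3020 cm^3/s / 48 cm^2
AP = 62.9 cm^3/s/cm^2

62.9 cm^3/s/cm^2


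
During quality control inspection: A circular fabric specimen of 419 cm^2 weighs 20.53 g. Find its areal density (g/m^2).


Formula: GSM = mass_g / area_m2
Step 1: Convert area: 419 cm^2 = 419 / 10000 = 0.0419 m^2
Step 2: GSM = 20.53 g / 0.0419 m^2 = 490.0 g/m^2

490.0 g/m^2


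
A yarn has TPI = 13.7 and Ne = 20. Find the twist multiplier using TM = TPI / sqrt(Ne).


Formula: TM = TPI / sqrt(Ne)
Step 1: sqrt(Ne) = sqrt(20) = 4.4721
Step 2: TM = 13.7 / 4.4721 = 3.06

3.06 TM


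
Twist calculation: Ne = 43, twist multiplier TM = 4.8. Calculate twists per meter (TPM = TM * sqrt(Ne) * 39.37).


Formula: TPM = TM * sqrt(Ne) * 39.37
Step 1: sqrt(Ne) = sqrt(43) = 6.5574
Step 2: TM * sqrt(Ne) = 4.8 * 6.5574 = 31.4755
Step 3: TPM = 31.4755 * 39.37 = 1239 twists/m

1239 twists/m


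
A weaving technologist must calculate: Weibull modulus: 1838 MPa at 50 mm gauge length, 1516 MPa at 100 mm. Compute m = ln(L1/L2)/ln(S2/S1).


Formula: m = ln(L1/L2) / ln(S2/S1)
Step 1: ln(L1/L2) = ln(50/100) = -0.69315
Step 2: S2/S1 = 1516/1838 = 0.82481
Step 3: ln(S2/S1) = ln(0.82481) = -0.19260
Step 4: m = -0.69315 / -0.19260 = 3.60

3.60 (Weibull m)


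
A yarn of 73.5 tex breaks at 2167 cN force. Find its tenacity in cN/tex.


Formula: Tenacity = Breaking force / Linear density
Tenacity = 2167 cN / 73.5 tex
Tenacity = 29.48 cN/tex

29.48 cN/tex


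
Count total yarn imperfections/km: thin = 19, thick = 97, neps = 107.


Formula: Total = thin places + thick places + neps
Total = 19 + 97 + 107
Total = 223 imperfections/km

223 imperfections/km


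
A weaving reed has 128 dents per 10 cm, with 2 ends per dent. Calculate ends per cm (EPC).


Formula: EPC = (dents per 10 cm * ends per dent) / 10
Step 1: Total ends per 10 cm = 128 * 2 = 256
Step 2: EPC = 256 / 10 = 25.6 ends/cm

25.6 ends/cm


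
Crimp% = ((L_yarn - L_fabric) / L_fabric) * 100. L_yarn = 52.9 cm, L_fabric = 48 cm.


Formula: Crimp% = ((L_yarn - L_fabric) / L_fabric) * 100
Step 1: Extension = 52.9 - 48 = 4.9 cm
Step 2: Crimp% = (4.9 / 48) * 100
Step 3: Crimp% = 0.102083 * 100 = 10.2083% ≈ 10.2%

10.2%


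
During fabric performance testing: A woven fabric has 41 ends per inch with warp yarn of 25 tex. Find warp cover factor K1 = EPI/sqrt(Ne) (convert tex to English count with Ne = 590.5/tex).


Formula: K1 = EPI / sqrt(Ne), with Ne = 590.5 / tex_warp
Step 1: Ne = 590.5 / 25 = 23.62
Step 2: sqrt(Ne) = sqrt(23.62) = 4.86
Step 3: K1 = 41 / 4.86 = 8.4

8.4


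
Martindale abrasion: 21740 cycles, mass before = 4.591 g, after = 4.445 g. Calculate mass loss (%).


Formula: Mass loss% = ((m_before - m_after) / m_before) * 100
Step 1: Mass loss = 4.591 - 4.445 = 0.146 g
Step 2: Ratio = 0.146 / 4.591 = 0.0318014
Step 3: Mass loss% = 0.0318014 * 100 = 3.18014% ≈ 3.18%

3.18%


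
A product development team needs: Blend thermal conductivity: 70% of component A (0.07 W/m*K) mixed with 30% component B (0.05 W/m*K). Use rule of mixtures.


Formula: Blend property = (fraction_A * property_A) + (fraction_B * property_B)
Step 1: Contribution A = 70/100 * 0.07 W/m*K = 0.049 W/m*K
Step 2: Contribution B = 30/100 * 0.05 W/m*K = 0.015 W/m*K
Step 3: Blend thermal conductivity = 0.049 + 0.015 = 0.064 W/m*K

0.064 W/m*K


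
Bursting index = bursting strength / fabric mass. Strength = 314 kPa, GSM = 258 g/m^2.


Formula: Bursting Index = Bursting Strength / Fabric GSM
BI = 314 kPa / 258 g/m^2
BI = 1.217 kPa/(g/m^2)

1.217 kPa/(g/m^2)


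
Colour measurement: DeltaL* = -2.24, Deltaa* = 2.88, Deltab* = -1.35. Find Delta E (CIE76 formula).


Formula: Delta E = sqrt(dL*^2 + da*^2 + db*^2)
Step 1: dL*^2 = (-2.24)^2 = 5.0176
Step 2: da*^2 = 2.88^2 = 8.2944
Step 3: db*^2 = (-1.35)^2 = 1.8225
Step 4: Sum = 5.0176 + 8.2944 + 1.8225 = 15.1345
Step 5: Delta E = sqrt(15.1345) = 3.89

3.89 Delta E


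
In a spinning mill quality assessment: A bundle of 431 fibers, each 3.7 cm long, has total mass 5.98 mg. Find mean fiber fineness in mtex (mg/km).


Formula: fineness (mtex) = mass (mg) / total length (km) = (mass_mg / total_length_m) * 1000
Step 1: Convert fiber length: 3.7 cm = 0.037 m
Step 2: Total fiber length = 431 * 0.037 = 15.947 m
Step 3: Linear density = 5.98 mg / 15.947 m = 0.3750 mg/m
Step 4: fineness = 0.3750 * 1000 = 375.0 mtex

375.0 mtex


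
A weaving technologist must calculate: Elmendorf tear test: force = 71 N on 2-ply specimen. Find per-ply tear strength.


Formula: Per-ply strength = Total force / Number of plies
Per-ply = 71 N / 2
Per-ply = 35.5 N

35.5 N


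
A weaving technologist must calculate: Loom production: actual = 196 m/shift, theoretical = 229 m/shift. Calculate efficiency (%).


Formula: Efficiency% = (Actual output / Theoretical output) * 100
Efficiency% = (196 / 229) * 100
Efficiency% = 0.855895 * 100 = 85.5895% ≈ 85.6%

85.6%


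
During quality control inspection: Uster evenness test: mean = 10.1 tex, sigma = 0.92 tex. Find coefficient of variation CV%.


Formula: CV% = (standard deviation / mean) * 100
Step 1: Ratio = 0.92 / 10.1 = 0.091089
Step 2: CV% = 0.091089 * 100 = 9.1089% ≈ 9.1%

9.1%


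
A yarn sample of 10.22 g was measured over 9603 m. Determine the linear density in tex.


Formula: Tex = (mass_g / length_m) * 1000
Substituting: Tex = (10.22 / 9603) * 1000
Intermediate: 10.22 / 9603 = 0.00106425 g/m
Tex = 0.00106425 * 1000 = 1.06 tex

1.06 tex


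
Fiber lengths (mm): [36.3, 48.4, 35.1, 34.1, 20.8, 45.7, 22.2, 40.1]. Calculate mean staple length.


Formula: Mean = sum of lengths / count
Sum = 36.3 + 48.4 + 35.1 + 34.1 + 20.8 + 45.7 + 22.2 + 40.1
Sum = 282.7 mm
Mean = 282.7 / 8 = 35.34 mm

35.34 mm


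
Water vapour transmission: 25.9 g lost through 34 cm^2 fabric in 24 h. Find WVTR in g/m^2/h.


Formula: WVTR = mass_loss / (area * time)
Step 1: Convert area: 34 cm^2 = 0.0034 m^2
Step 2: WVTR = 25.9 g / (0.0034 m^2 * 24 h)
Step 3: WVTR = 25.9 / 0.0816 = 317.4 g/m^2/h

317.4 g/m^2/h


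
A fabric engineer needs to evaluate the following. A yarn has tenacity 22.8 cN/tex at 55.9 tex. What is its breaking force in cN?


Formula: Breaking force = Tenacity * Linear density
F = 22.8 cN/tex * 55.9 tex
F = 1274.52 cN

1274.52 cN


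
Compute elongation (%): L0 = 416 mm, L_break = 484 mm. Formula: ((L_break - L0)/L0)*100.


Formula: Elongation (%) = ((L_break - L0) / L0) * 100
Step 1: Extension = 484 - 416 = 68 mm
Step 2: Elongation = (68 / 416) * 100
Step 3: Elongation = 0.163462 * 100 = 16.3462% ≈ 16.3%

16.3%


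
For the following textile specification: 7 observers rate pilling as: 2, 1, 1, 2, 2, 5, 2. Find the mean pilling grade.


Formula: Mean = sum / count
Sum = 2 + 1 + 1 + 2 + 2 + 5 + 2 = 15
Mean = 15 / 7 = 2.1

2.1


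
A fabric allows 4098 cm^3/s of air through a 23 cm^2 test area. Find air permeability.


Formula: Air Permeability = Airflow / Test Area
AP = 4098 cm^3/s / 23 cm^2
AP = 178.2 cm^3/s/cm^2

178.2 cm^3/s/cm^2


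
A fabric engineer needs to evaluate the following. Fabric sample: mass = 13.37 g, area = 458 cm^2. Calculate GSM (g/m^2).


Formula: GSM = mass_g / area_m2
Step 1: Convert area: 458 cm^2 = 458 / 10000 = 0.0458 m^2
Step 2: GSM = 13.37 g / 0.0458 m^2 = 291.9 g/m^2

291.9 g/m^2


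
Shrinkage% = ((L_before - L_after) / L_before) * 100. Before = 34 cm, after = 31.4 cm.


Formula: Shrinkage% = ((L_before - L_after) / L_before) * 100
Step 1: Shrinkage = 34 - 31.4 = 2.6 cm
Step 2: Shrinkage% = (2.6 / 34) * 100
Step 3: Shrinkage% = 0.076471 * 100 = 7.6471% ≈ 7.6%

7.6%


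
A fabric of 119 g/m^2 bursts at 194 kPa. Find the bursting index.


Formula: Bursting Index = Bursting Strength / Fabric GSM
BI = 194 kPa / 119 g/m^2
BI = 1.630 kPa/(g/m^2)

1.630 kPa/(g/m^2)


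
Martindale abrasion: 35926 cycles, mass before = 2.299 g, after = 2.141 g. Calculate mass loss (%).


Formula: Mass loss% = ((m_before - m_after) / m_before) * 100
Step 1: Mass loss = 2.299 - 2.141 = 0.158 g
Step 2: Ratio = 0.158 / 2.299 = 0.0687255
Step 3: Mass loss% = 0.0687255 * 100 = 6.87255% ≈ 6.87%

6.87%


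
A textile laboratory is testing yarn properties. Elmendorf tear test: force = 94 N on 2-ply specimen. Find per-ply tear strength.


Formula: Per-ply strength = Total force / Number of plies
Per-ply = 94 N / 2
Per-ply = 47 N

47 N


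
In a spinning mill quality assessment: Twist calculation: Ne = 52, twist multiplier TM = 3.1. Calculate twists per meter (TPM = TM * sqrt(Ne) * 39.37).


Formula: TPM = TM * sqrt(Ne) * 39.37
Step 1: sqrt(Ne) = sqrt(52) = 7.2111
Step 2: TM * sqrt(Ne) = 3.1 * 7.2111 = 22.3544
Step 3: TPM = 22.3544 * 39.37 = 880 twists/m

880 twists/m


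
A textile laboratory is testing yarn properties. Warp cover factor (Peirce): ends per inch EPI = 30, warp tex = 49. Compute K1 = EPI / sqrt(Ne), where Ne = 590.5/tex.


Formula: K1 = EPI / sqrt(Ne), with Ne = 590.5 / tex_warp
Step 1: Ne = 590.5 / 49 = 12.051
Step 2: sqrt(Ne) = sqrt(12.051) = 3.4715
Step 3: K1 = 30 / 3.4715 = 8.6

8.6


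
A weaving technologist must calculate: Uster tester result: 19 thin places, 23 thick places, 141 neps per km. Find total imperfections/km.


Formula: Total = thin places + thick places + neps
Total = 19 + 23 + 141
Total = 183 imperfections/km

183 imperfections/km


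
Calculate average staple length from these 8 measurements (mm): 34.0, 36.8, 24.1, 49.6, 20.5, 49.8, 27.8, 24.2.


Formula: Mean = sum of lengths / count
Sum = 34.0 + 36.8 + 24.1 + 49.6 + 20.5 + 49.8 + 27.8 + 24.2
Sum = 266.8 mm
Mean = 266.8 / 8 = 33.35 mm

33.35 mm


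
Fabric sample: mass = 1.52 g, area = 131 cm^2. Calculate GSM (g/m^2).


Formula: GSM = mass_g / area_m2
Step 1: Convert area: 131 cm^2 = 131 / 10000 = 0.0131 m^2
Step 2: GSM = 1.52 g / 0.0131 m^2 = 116.0 g/m^2

116.0 g/m^2


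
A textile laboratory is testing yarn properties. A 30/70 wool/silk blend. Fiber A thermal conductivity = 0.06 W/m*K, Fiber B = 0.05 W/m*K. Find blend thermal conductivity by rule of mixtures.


Formula: Blend property = (fraction_A * property_A) + (fraction_B * property_B)
Step 1: Contribution A = 30/100 * 0.06 W/m*K = 0.018 W/m*K
Step 2: Contribution B = 70/100 * 0.05 W/m*K = 0.035 W/m*K
Step 3: Blend thermal conductivity = 0.018 + 0.035 = 0.053 W/m*K

0.053 W/m*K


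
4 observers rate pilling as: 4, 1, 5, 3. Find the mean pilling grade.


Formula: Mean = sum / count
Sum = 4 + 1 + 5 + 3 = 13
Mean = 13 / 4 = 3.3

3.3


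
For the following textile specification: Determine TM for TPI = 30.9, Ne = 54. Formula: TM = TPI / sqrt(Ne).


Formula: TM = TPI / sqrt(Ne)
Step 1: sqrt(Ne) = sqrt(54) = 7.3485
Step 2: TM = 30.9 / 7.3485 = 4.20

4.20 TM


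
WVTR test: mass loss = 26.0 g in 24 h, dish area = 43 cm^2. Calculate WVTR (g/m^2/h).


Formula: WVTR = mass_loss / (area * time)
Step 1: Convert area: 43 cm^2 = 0.0043 m^2
Step 2: WVTR = 26.0 g / (0.0043 m^2 * 24 h)
Step 3: WVTR = 26.0 / 0.1032 = 251.9 g/m^2/h

251.9 g/m^2/h


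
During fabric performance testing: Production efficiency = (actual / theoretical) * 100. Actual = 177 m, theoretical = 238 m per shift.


Formula: Efficiency% = (Actual output / Theoretical output) * 100
Efficiency% = (177 / 238) * 100
Efficiency% = 0.743697 * 100 = 74.3697% ≈ 74.4%

74.4%


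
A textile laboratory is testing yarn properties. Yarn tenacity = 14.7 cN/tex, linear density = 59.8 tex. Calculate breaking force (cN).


Formula: Breaking force = Tenacity * Linear density
F = 14.7 cN/tex * 59.8 tex
F = 879.06 cN

879.06 cN


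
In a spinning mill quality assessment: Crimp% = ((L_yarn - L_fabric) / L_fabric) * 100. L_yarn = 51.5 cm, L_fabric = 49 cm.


Formula: Crimp% = ((L_yarn - L_fabric) / L_fabric) * 100
Step 1: Extension = 51.5 - 49 = 2.5 cm
Step 2: Crimp% = (2.5 / 49) * 100
Step 3: Crimp% = 0.05102 * 100 = 5.102% ≈ 5.1%

5.1%


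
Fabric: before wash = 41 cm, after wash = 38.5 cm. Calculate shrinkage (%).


Formula: Shrinkage% = ((L_before - L_after) / L_before) * 100
Step 1: Shrinkage = 41 - 38.5 = 2.5 cm
Step 2: Shrinkage% = (2.5 / 41) * 100
Step 3: Shrinkage% = 0.060976 * 100 = 6.0976% ≈ 6.1%

6.1%


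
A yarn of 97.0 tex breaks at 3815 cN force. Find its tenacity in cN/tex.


Formula: Tenacity = Breaking force / Linear density
Tenacity = 3815 cN / 97.0 tex
Tenacity = 39.33 cN/tex

39.33 cN/tex


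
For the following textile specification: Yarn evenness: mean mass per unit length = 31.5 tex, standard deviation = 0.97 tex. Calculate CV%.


Formula: CV% = (standard deviation / mean) * 100
Step 1: Ratio = 0.97 / 31.5 = 0.030794
Step 2: CV% = 0.030794 * 100 = 3.0794% ≈ 3.1%

3.1%


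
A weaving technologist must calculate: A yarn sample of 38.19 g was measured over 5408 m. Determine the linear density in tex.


Formula: Tex = (mass_g / length_m) * 1000
Substituting: Tex = (38.19 / 5408) * 1000
Intermediate: 38.19 / 5408 = 0.00706176 g/m
Tex = 0.00706176 * 1000 = 7.06 tex

7.06 tex


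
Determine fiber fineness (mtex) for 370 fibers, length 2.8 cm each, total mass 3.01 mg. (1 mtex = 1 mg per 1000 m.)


Formula: fineness (mtex) = mass (mg) / total length (km) = (mass_mg / total_length_m) * 1000
Step 1: Convert fiber length: 2.8 cm = 0.028 m
Step 2: Total fiber length = 370 * 0.028 = 10.36 m
Step 3: Linear density = 3.01 mg / 10.36 m = 0.2905 mg/m
Step 4: fineness = 0.2905 * 1000 = 290.5 mtex

290.5 mtex


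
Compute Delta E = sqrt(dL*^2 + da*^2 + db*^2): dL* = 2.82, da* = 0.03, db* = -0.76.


Formula: Delta E = sqrt(dL*^2 + da*^2 + db*^2)
Step 1: dL*^2 = 2.82^2 = 7.9524
Step 2: da*^2 = 0.03^2 = 0.0009
Step 3: db*^2 = (-0.76)^2 = 0.5776
Step 4: Sum = 7.9524 + 0.0009 + 0.5776 = 8.5309
Step 5: Delta E = sqrt(8.5309) = 2.92

2.92 Delta E


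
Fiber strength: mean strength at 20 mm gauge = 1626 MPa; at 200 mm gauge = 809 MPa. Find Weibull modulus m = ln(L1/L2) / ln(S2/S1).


Formula: m = ln(L1/L2) / ln(S2/S1)
Step 1: ln(L1/L2) = ln(20/200) = -2.30259
Step 2: S2/S1 = 809/1626 = 0.49754
Step 3: ln(S2/S1) = ln(0.49754) = -0.69808
Step 4: m = -2.30259 / -0.69808 = 3.30

3.30 (Weibull m)


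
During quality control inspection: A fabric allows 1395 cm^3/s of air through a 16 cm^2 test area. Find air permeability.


Formula: Air Permeability = Airflow / Test Area
AP = 1395 cm^3/s / 16 cm^2
AP = 87.2 cm^3/s/cm^2

87.2 cm^3/s/cm^2


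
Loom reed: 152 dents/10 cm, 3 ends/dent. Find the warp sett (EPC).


Formula: EPC = (dents per 10 cm * ends per dent) / 10
Step 1: Total ends per 10 cm = 152 * 3 = 456
Step 2: EPC = 456 / 10 = 45.6 ends/cm

45.6 ends/cm


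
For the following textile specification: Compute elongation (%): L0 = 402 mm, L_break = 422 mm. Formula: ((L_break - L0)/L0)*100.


Formula: Elongation (%) = ((L_break - L0) / L0) * 100
Step 1: Extension = 422 - 402 = 20 mm
Step 2: Elongation = (20 / 402) * 100
Step 3: Elongation = 0.049751 * 100 = 4.9751% ≈ 5.0%

5.0%


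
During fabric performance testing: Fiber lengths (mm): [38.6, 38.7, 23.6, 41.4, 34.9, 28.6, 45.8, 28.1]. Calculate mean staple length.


Formula: Mean = sum of lengths / count
Sum = 38.6 + 38.7 + 23.6 + 41.4 + 34.9 + 28.6 + 45.8 + 28.1
Sum = 279.7 mm
Mean = 279.7 / 8 = 34.96 mm

34.96 mm


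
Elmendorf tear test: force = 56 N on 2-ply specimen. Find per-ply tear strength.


Formula: Per-ply strength = Total force / Number of plies
Per-ply = 56 N / 2
Per-ply = 28 N

28 N


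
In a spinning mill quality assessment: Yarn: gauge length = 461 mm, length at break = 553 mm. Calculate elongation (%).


Formula: Elongation (%) = ((L_break - L0) / L0) * 100
Step 1: Extension = 553 - 461 = 92 mm
Step 2: Elongation = (92 / 461) * 100
Step 3: Elongation = 0.199566 * 100 = 19.9566% ≈ 20.0%

20.0%


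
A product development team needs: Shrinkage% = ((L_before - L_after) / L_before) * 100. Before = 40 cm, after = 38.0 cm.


Formula: Shrinkage% = ((L_before - L_after) / L_before) * 100
Step 1: Shrinkage = 40 - 38.0 = 2.0 cm
Step 2: Shrinkage% = (2.0 / 40) * 100
Step 3: Shrinkage% = 0.05 * 100 = 5.0%

5.0%


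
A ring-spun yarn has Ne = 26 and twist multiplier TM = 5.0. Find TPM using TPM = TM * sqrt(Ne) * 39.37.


Formula: TPM = TM * sqrt(Ne) * 39.37
Step 1: sqrt(Ne) = sqrt(26) = 5.099
Step 2: TM * sqrt(Ne) = 5.0 * 5.099 = 25.495
Step 3: TPM = 25.495 * 39.37 = 1004 twists/m

1004 twists/m


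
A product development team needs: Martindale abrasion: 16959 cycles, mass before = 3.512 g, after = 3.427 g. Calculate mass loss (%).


Formula: Mass loss% = ((m_before - m_after) / m_before) * 100
Step 1: Mass loss = 3.512 - 3.427 = 0.085 g
Step 2: Ratio = 0.085 / 3.512 = 0.0242027
Step 3: Mass loss% = 0.0242027 * 100 = 2.42027% ≈ 2.42%

2.42%


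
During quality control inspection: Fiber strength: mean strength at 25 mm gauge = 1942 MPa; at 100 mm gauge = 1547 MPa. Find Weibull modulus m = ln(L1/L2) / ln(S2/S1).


Formula: m = ln(L1/L2) / ln(S2/S1)
Step 1: ln(L1/L2) = ln(25/100) = -1.38629
Step 2: S2/S1 = 1547/1942 = 0.7966
Step 3: ln(S2/S1) = ln(0.7966) = -0.22740
Step 4: m = -1.38629 / -0.22740 = 6.10

6.10 (Weibull m)


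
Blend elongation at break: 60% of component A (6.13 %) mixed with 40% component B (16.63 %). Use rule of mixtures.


Formula: Blend property = (fraction_A * property_A) + (fraction_B * property_B)
Step 1: Contribution A = 60/100 * 6.13 % = 3.678 %
Step 2: Contribution B = 40/100 * 16.63 % = 6.652 %
Step 3: Blend elongation at break = 3.678 + 6.652 = 10.33 %

10.33 %


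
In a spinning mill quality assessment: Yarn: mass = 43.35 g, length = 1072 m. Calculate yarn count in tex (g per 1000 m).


Formula: Tex = (mass_g / length_m) * 1000
Substituting: Tex = (43.35 / 1072) * 1000
Intermediate: 43.35 / 1072 = 0.04043843 g/m
Tex = 0.04043843 * 1000 = 40.44 tex

40.44 tex


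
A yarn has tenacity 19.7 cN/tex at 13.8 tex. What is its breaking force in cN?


Formula: Breaking force = Tenacity * Linear density
F = 19.7 cN/tex * 13.8 tex
F = 271.86 cN

271.86 cN


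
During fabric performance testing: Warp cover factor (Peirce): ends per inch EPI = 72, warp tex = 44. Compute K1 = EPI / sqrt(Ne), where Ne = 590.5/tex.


Formula: K1 = EPI / sqrt(Ne), with Ne = 590.5 / tex_warp
Step 1: Ne = 590.5 / 44 = 13.42
Step 2: sqrt(Ne) = sqrt(13.42) = 3.6633
Step 3: K1 = 72 / 3.6633 = 19.7

19.7


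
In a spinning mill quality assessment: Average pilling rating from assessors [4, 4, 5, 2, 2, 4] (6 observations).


Formula: Mean = sum / count
Sum = 4 + 4 + 5 + 2 + 2 + 4 = 21
Mean = 21 / 6 = 3.5

3.5


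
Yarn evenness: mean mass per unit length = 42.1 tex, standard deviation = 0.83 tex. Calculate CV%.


Formula: CV% = (standard deviation / mean) * 100
Step 1: Ratio = 0.83 / 42.1 = 0.019715
Step 2: CV% = 0.019715 * 100 = 1.9715% ≈ 2.0%

2.0%


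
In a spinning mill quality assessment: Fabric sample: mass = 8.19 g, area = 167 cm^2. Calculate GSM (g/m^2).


Formula: GSM = mass_g / area_m2
Step 1: Convert area: 167 cm^2 = 167 / 10000 = 0.0167 m^2
Step 2: GSM = 8.19 g / 0.0167 m^2 = 490.4 g/m^2

490.4 g/m^2


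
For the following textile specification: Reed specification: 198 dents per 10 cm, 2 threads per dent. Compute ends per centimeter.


Formula: EPC = (dents per 10 cm * ends per dent) / 10
Step 1: Total ends per 10 cm = 198 * 2 = 396
Step 2: EPC = 396 / 10 = 39.6 ends/cm

39.6 ends/cm


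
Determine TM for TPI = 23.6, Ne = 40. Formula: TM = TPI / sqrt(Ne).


Formula: TM = TPI / sqrt(Ne)
Step 1: sqrt(Ne) = sqrt(40) = 6.3246
Step 2: TM = 23.6 / 6.3246 = 3.73

3.73 TM


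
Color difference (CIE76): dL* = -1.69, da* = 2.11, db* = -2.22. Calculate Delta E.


Formula: Delta E = sqrt(dL*^2 + da*^2 + db*^2)
Step 1: dL*^2 = (-1.69)^2 = 2.8561
Step 2: da*^2 = 2.11^2 = 4.4521
Step 3: db*^2 = (-2.22)^2 = 4.9284
Step 4: Sum = 2.8561 + 4.4521 + 4.9284 = 12.2366
Step 5: Delta E = sqrt(12.2366) = 3.5

3.5 Delta E


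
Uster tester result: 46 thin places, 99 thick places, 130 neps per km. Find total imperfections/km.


Formula: Total = thin places + thick places + neps
Total = 46 + 99 + 130
Total = 275 imperfections/km

275 imperfections/km


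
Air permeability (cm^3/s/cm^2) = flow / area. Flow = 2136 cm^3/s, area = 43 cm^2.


Formula: Air Permeability = Airflow / Test Area
AP = 2136 cm^3/s / 43 cm^2
AP = 49.7 cm^3/s/cm^2

49.7 cm^3/s/cm^2


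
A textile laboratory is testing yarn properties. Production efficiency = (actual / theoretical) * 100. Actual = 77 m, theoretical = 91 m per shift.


Formula: Efficiency% = (Actual output / Theoretical output) * 100
Efficiency% = (77 / 91) * 100
Efficiency% = 0.846154 * 100 = 84.6154% ≈ 84.6%

84.6%


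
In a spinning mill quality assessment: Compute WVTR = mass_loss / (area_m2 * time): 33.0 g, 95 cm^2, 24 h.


Formula: WVTR = mass_loss / (area * time)
Step 1: Convert area: 95 cm^2 = 0.0095 m^2
Step 2: WVTR = 33.0 g / (0.0095 m^2 * 24 h)
Step 3: WVTR = 33.0 / 0.228 = 144.7 g/m^2/h

144.7 g/m^2/h


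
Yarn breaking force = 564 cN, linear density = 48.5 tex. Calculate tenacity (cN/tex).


Formula: Tenacity = Breaking force / Linear density
Tenacity = 564 cN / 48.5 tex
Tenacity = 11.63 cN/tex

11.63 cN/tex


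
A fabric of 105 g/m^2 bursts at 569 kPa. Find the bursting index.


Formula: Bursting Index = Bursting Strength / Fabric GSM
BI = 569 kPa / 105 g/m^2
BI = 5.419 kPa/(g/m^2)

5.419 kPa/(g/m^2)


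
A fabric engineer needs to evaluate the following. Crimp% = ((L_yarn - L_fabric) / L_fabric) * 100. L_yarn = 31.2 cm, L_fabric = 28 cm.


Formula: Crimp% = ((L_yarn - L_fabric) / L_fabric) * 100
Step 1: Extension = 31.2 - 28 = 3.2 cm
Step 2: Crimp% = (3.2 / 28) * 100
Step 3: Crimp% = 0.114286 * 100 = 11.4286% ≈ 11.4%

11.4%


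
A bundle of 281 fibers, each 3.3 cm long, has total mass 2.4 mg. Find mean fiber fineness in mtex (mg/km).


Formula: fineness (mtex) = mass (mg) / total length (km) = (mass_mg / total_length_m) * 1000
Step 1: Convert fiber length: 3.3 cm = 0.033 m
Step 2: Total fiber length = 281 * 0.033 = 9.273 m
Step 3: Linear density = 2.4 mg / 9.273 m = 0.2588 mg/m
Step 4: fineness = 0.2588 * 1000 = 258.8 mtex

258.8 mtex


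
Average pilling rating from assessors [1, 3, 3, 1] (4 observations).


Formula: Mean = sum / count
Sum = 1 + 3 + 3 + 1 = 8
Mean = 8 / 4 = 2.0

2.0


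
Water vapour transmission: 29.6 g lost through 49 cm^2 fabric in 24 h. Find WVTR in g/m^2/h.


Formula: WVTR = mass_loss / (area * time)
Step 1: Convert area: 49 cm^2 = 0.0049 m^2
Step 2: WVTR = 29.6 g / (0.0049 m^2 * 24 h)
Step 3: WVTR = 29.6 / 0.1176 = 251.7 g/m^2/h

251.7 g/m^2/h


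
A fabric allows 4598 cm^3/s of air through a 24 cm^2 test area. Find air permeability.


Formula: Air Permeability = Airflow / Test Area
AP = 4598 cm^3/s / 24 cm^2
AP = 191.6 cm^3/s/cm^2

191.6 cm^3/s/cm^2


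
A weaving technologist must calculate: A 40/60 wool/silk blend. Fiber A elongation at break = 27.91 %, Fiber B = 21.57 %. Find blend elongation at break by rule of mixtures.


Formula: Blend property = (fraction_A * property_A) + (fraction_B * property_B)
Step 1: Contribution A = 40/100 * 27.91 % = 11.164 %
Step 2: Contribution B = 60/100 * 21.57 % = 12.942 %
Step 3: Blend elongation at break = 11.164 + 12.942 = 24.106 %

24.106 %


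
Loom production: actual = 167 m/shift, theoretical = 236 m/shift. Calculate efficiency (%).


Formula: Efficiency% = (Actual output / Theoretical output) * 100
Efficiency% = (167 / 236) * 100
Efficiency% = 0.707627 * 100 = 70.7627% ≈ 70.8%

70.8%


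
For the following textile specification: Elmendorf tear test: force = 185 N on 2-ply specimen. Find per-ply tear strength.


Formula: Per-ply strength = Total force / Number of plies
Per-ply = 185 N / 2
Per-ply = 92.5 N

92.5 N


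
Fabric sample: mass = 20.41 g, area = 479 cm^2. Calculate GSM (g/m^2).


Formula: GSM = mass_g / area_m2
Step 1: Convert area: 479 cm^2 = 479 / 10000 = 0.0479 m^2
Step 2: GSM = 20.41 g / 0.0479 m^2 = 426.1 g/m^2

426.1 g/m^2


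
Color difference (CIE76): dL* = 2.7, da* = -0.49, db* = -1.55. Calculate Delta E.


Formula: Delta E = sqrt(dL*^2 + da*^2 + db*^2)
Step 1: dL*^2 = 2.7^2 = 7.29
Step 2: da*^2 = (-0.49)^2 = 0.2401
Step 3: db*^2 = (-1.55)^2 = 2.4025
Step 4: Sum = 7.29 + 0.2401 + 2.4025 = 9.9326
Step 5: Delta E = sqrt(9.9326) = 3.15

3.15 Delta E


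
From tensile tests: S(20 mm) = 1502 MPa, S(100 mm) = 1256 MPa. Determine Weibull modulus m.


Formula: m = ln(L1/L2) / ln(S2/S1)
Step 1: ln(L1/L2) = ln(20/100) = -1.60944
Step 2: S2/S1 = 1256/1502 = 0.83622
Step 3: ln(S2/S1) = ln(0.83622) = -0.17886
Step 4: m = -1.60944 / -0.17886 = 9.00

9.00 (Weibull m)


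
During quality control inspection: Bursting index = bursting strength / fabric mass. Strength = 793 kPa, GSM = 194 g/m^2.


Formula: Bursting Index = Bursting Strength / Fabric GSM
BI = 793 kPa / 194 g/m^2
BI = 4.088 kPa/(g/m^2)

4.088 kPa/(g/m^2)


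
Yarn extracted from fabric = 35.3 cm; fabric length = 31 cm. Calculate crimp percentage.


Formula: Crimp% = ((L_yarn - L_fabric) / L_fabric) * 100
Step 1: Extension = 35.3 - 31 = 4.3 cm
Step 2: Crimp% = (4.3 / 31) * 100
Step 3: Crimp% = 0.13871 * 100 = 13.871% ≈ 13.9%

13.9%


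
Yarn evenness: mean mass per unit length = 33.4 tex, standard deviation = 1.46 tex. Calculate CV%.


Formula: CV% = (standard deviation / mean) * 100
Step 1: Ratio = 1.46 / 33.4 = 0.043713
Step 2: CV% = 0.043713 * 100 = 4.3713% ≈ 4.4%

4.4%


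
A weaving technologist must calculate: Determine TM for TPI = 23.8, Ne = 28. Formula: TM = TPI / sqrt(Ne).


Formula: TM = TPI / sqrt(Ne)
Step 1: sqrt(Ne) = sqrt(28) = 5.2915
Step 2: TM = 23.8 / 5.2915 = 4.50

4.50 TM


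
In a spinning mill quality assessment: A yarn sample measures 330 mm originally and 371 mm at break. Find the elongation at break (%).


Formula: Elongation (%) = ((L_break - L0) / L0) * 100
Step 1: Extension = 371 - 330 = 41 mm
Step 2: Elongation = (41 / 330) * 100
Step 3: Elongation = 0.124242 * 100 = 12.4242% ≈ 12.4%

12.4%


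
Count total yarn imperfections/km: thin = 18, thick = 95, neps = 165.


Formula: Total = thin places + thick places + neps
Total = 18 + 95 + 165
Total = 278 imperfections/km

278 imperfections/km


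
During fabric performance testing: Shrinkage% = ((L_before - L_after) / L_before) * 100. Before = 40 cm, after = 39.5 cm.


Formula: Shrinkage% = ((L_before - L_after) / L_before) * 100
Step 1: Shrinkage = 40 - 39.5 = 0.5 cm
Step 2: Shrinkage% = (0.5 / 40) * 100
Step 3: Shrinkage% = 0.0125 * 100 = 1.25% ≈ 1.3%

1.3%


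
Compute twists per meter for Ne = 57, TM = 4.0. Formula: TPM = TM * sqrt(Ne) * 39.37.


Formula: TPM = TM * sqrt(Ne) * 39.37
Step 1: sqrt(Ne) = sqrt(57) = 7.5498
Step 2: TM * sqrt(Ne) = 4.0 * 7.5498 = 30.1992
Step 3: TPM = 30.1992 * 39.37 = 1189 twists/m

1189 twists/m


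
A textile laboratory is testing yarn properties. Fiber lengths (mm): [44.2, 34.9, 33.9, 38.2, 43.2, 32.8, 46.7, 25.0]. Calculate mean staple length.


Formula: Mean = sum of lengths / count
Sum = 44.2 + 34.9 + 33.9 + 38.2 + 43.2 + 32.8 + 46.7 + 25.0
Sum = 298.9 mm
Mean = 298.9 / 8 = 37.36 mm

37.36 mm


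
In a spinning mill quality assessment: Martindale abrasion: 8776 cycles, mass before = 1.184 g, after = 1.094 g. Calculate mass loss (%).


Formula: Mass loss% = ((m_before - m_after) / m_before) * 100
Step 1: Mass loss = 1.184 - 1.094 = 0.09 g
Step 2: Ratio = 0.09 / 1.184 = 0.0760135
Step 3: Mass loss% = 0.0760135 * 100 = 7.60135% ≈ 7.60%

7.60%


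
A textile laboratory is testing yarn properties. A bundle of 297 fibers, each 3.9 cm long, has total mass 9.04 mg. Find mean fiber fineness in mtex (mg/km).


Formula: fineness (mtex) = mass (mg) / total length (km) = (mass_mg / total_length_m) * 1000
Step 1: Convert fiber length: 3.9 cm = 0.039 m
Step 2: Total fiber length = 297 * 0.039 = 11.583 m
Step 3: Linear density = 9.04 mg / 11.583 m = 0.7805 mg/m
Step 4: fineness = 0.7805 * 1000 = 780.5 mtex

780.5 mtex


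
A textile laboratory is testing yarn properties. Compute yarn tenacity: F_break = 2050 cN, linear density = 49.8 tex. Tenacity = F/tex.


Formula: Tenacity = Breaking force / Linear density
Tenacity = 2050 cN / 49.8 tex
Tenacity = 41.16 cN/tex

41.16 cN/tex


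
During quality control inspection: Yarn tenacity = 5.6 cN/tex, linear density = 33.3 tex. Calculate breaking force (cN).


Formula: Breaking force = Tenacity * Linear density
F = 5.6 cN/tex * 33.3 tex
F = 186.48 cN

186.48 cN


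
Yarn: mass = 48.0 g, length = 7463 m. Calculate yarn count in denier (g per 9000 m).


Formula: den = (mass_g / length_m) * 9000
Substituting: den = (48.0 / 7463) * 9000
Intermediate: 48.0 / 7463 = 0.00643173 g/m
den = 0.00643173 * 9000 = 57.9 denier

57.9 denier


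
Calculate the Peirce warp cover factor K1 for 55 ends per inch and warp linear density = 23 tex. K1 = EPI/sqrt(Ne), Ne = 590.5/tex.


Formula: K1 = EPI / sqrt(Ne), with Ne = 590.5 / tex_warp
Step 1: Ne = 590.5 / 23 = 25.674
Step 2: sqrt(Ne) = sqrt(25.674) = 5.067
Step 3: K1 = 55 / 5.067 = 10.9

10.9


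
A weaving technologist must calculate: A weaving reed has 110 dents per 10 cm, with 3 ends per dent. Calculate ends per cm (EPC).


Formula: EPC = (dents per 10 cm * ends per dent) / 10
Step 1: Total ends per 10 cm = 110 * 3 = 330
Step 2: EPC = 330 / 10 = 33.0 ends/cm

33.0 ends/cm


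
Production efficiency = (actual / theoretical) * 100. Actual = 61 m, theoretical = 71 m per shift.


Formula: Efficiency% = (Actual output / Theoretical output) * 100
Efficiency% = (61 / 71) * 100
Efficiency% = 0.859155 * 100 = 85.9155% ≈ 85.9%

85.9%


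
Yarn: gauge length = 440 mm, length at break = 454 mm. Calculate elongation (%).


Formula: Elongation (%) = ((L_break - L0) / L0) * 100
Step 1: Extension = 454 - 440 = 14 mm
Step 2: Elongation = (14 / 440) * 100
Step 3: Elongation = 0.031818 * 100 = 3.1818% ≈ 3.2%

3.2%


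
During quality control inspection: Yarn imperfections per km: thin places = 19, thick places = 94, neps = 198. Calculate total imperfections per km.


Formula: Total = thin places + thick places + neps
Total = 19 + 94 + 198
Total = 311 imperfections/km

311 imperfections/km
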